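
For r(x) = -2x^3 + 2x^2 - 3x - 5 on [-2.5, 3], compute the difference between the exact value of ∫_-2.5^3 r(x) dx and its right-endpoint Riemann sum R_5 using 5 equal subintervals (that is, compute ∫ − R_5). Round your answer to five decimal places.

Exact integral: ∫_-2.5^3 r(x) dx ≈ -24.1770833.
R_5 = -76.56.
Error ≈ -24.1770833 − (-76.56) ≈ 52.38292.

52.38292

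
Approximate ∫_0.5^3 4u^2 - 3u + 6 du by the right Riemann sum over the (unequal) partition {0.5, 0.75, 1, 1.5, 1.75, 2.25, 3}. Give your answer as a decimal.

46.25

Subinterval widths: 0.25, 0.25, 0.5, 0.25, 0.5, 0.75.
Right endpoints: 0.75, 1, 1.5, 1.75, 2.25, 3.
f(0.75) = 6, f(1) = 7, f(1.5) = 10.5, f(1.75) = 13, f(2.25) = 19.5, f(3) = 33.
Sum = Σ Δu_i · f(u_i).
Sum = 46.25.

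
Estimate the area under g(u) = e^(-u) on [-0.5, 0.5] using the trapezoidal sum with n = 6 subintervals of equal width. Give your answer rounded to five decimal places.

Δu = (0.5 − (-0.5))/6 = 1/6.
g(-0.5) ≈ 1.64872, g(-1/3) ≈ 1.39561, g(-1/6) ≈ 1.18136, g(0) ≈ 1.00000, g(1/6) ≈ 0.84648, g(1/3) ≈ 0.71653, g(0.5) ≈ 0.60653.
T_6 = (Δu/2)·[g(u_0) + 2g(u_1) + ... + 2g(u_{5}) + g(u_6)].
Sum ≈ 1.04460.

1.04460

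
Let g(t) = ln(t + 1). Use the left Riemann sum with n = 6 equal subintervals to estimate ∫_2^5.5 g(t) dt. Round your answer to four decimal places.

5.1403

Δt = (5.5 − 2)/6 = 7/12.
Left endpoints: 2, 31/12, 19/6, 3.75, 13/3, 59/12.
g(2) ≈ 1.0986, g(31/12) ≈ 1.2763, g(19/6) ≈ 1.4271, g(3.75) ≈ 1.5581, g(13/3) ≈ 1.6740, g(59/12) ≈ 1.7778.
Sum = Δt · [g(2) + g(31/12) + g(19/6) + ...].
Sum ≈ 5.1403.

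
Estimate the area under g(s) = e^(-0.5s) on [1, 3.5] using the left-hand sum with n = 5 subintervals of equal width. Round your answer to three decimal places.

0.978

Δs = (3.5 − 1)/5 = 0.5.
Left endpoints: 1, 1.5, 2, 2.5, 3.
g(1) ≈ 0.607, g(1.5) ≈ 0.472, g(2) ≈ 0.368, g(2.5) ≈ 0.287, g(3) ≈ 0.223.
Sum = Δs · [g(1) + g(1.5) + g(2) + g(2.5) + g(3)].
Sum ≈ 0.978.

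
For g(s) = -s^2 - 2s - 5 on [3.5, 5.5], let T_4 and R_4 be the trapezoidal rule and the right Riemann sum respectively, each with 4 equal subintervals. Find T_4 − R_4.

T_4 = -69.25.
R_4 = -74.75.
T_4 − R_4 = 5.5.

5.5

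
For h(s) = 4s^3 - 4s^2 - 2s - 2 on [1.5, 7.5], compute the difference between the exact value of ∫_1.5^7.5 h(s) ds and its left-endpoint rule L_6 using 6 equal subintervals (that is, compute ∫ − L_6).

673

Exact integral: ∫_1.5^7.5 h(s) ds = 2535.
L_6 = 1862.
Error = 2535 − 1862 = 673.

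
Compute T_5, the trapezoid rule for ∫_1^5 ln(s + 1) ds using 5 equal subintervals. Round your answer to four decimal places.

Δs = (5 − 1)/5 = 0.8.
f(1) ≈ 0.6931, f(1.8) ≈ 1.0296, f(2.6) ≈ 1.2809, f(3.4) ≈ 1.4816, f(4.2) ≈ 1.6487, f(5) ≈ 1.7918.
T_5 = (Δs/2)·[f(s_0) + 2f(s_1) + ... + 2f(s_{4}) + f(s_5)].
Sum ≈ 5.3466.

5.3466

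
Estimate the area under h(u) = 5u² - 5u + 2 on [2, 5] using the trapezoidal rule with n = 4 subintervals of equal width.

149.90625

Δu = (5 − 2)/4 = 0.75.
h(2) = 12, h(2.75) = 26.0625, h(3.5) = 45.75, h(4.25) = 71.0625, h(5) = 102.
T_4 = (Δu/2)·[h(u_0) + 2h(u_1) + 2h(u_2) + 2h(u_3) + h(u_4)].
Sum = 149.90625.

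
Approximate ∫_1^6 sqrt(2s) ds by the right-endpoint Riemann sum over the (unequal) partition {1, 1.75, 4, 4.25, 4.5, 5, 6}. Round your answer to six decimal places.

Subinterval widths: 0.75, 2.25, 0.25, 0.25, 0.5, 1.
Right endpoints: 1.75, 4, 4.25, 4.5, 5, 6.
f(1.75) ≈ 1.870829, f(4) ≈ 2.828427, f(4.25) ≈ 2.915476, f(4.5) ≈ 3.000000, f(5) ≈ 3.162278, f(6) ≈ 3.464102.
Sum = Σ Δs_i · f(s_i).
Sum ≈ 14.291192.

14.291192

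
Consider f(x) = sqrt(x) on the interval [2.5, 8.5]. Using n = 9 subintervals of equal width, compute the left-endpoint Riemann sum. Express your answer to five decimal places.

Δx = (8.5 − 2.5)/9 = 2/3.
Left endpoints: 2.5, 19/6, 23/6, 4.5, 31/6, 35/6, 6.5, 43/6, 47/6.
f(2.5) ≈ 1.58114, f(19/6) ≈ 1.77951, f(23/6) ≈ 1.95789, f(4.5) ≈ 2.12132, f(31/6) ≈ 2.27303, f(35/6) ≈ 2.41523, f(6.5) ≈ 2.54951, f(43/6) ≈ 2.67706, f(47/6) ≈ 2.79881.
Sum = Δx · [f(2.5) + f(19/6) + f(23/6) + ...].
Sum ≈ 13.43567.

13.43567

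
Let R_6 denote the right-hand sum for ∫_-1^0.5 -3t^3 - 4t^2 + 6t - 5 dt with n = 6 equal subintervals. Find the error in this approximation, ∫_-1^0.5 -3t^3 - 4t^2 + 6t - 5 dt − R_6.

-1.05078125

Exact integral: ∫_-1^0.5 f(t) dt = -10.546875.
R_6 = -9.49609375.
Error = -10.546875 − (-9.49609375) = -1.05078125.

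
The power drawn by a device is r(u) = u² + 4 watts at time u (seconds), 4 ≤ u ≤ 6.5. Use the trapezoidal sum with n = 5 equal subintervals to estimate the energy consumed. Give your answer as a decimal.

Δu = (6.5 − 4)/5 = 0.5.
r(4) = 20, r(4.5) = 24.25, r(5) = 29, r(5.5) = 34.25, r(6) = 40, r(6.5) = 46.25.
T_5 = (Δu/2)·[r(u_0) + 2r(u_1) + ... + 2r(u_{4}) + r(u_5)].
Sum = 80.3125.

80.3125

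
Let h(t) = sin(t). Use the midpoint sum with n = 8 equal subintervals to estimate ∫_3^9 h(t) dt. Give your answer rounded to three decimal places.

Δt = (9 − 3)/8 = 0.75.
Midpoints: 3.375, 4.125, 4.875, 5.625, 6.375, 7.125, 7.875, 8.625.
h(3.375) ≈ -0.231, h(4.125) ≈ -0.832, h(4.875) ≈ -0.987, h(5.625) ≈ -0.612, h(6.375) ≈ 0.092, h(7.125) ≈ 0.746, h(7.875) ≈ 1.000, h(8.625) ≈ 0.717.
Sum = Δt · [h(3.375) + h(4.125) + h(4.875) + ...].
Sum ≈ -0.081.

-0.081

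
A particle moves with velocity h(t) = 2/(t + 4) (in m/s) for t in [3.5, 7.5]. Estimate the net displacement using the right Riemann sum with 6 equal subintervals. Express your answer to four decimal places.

Δt = (7.5 − 3.5)/6 = 2/3.
Right endpoints: 25/6, 29/6, 5.5, 37/6, 41/6, 7.5.
h(25/6) = 12/49, h(29/6) = 12/53, h(5.5) = 4/19, h(37/6) = 12/61, h(41/6) = 12/65, h(7.5) = 4/23.
Sum = Δt · [h(25/6) + h(29/6) + h(5.5) + ...].
Sum ≈ 0.8247.

0.8247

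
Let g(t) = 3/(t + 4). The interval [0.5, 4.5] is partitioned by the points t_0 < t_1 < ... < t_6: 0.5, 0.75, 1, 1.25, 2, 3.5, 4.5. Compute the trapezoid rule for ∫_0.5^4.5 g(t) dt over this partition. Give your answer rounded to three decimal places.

Subinterval widths: 0.25, 0.25, 0.25, 0.75, 1.5, 1.
g(0.5) = 2/3, g(0.75) = 12/19, g(1) = 0.6, g(1.25) = 4/7, g(2) = 0.5, g(3.5) = 0.4, g(4.5) = 6/17.
On each subinterval the trapezoid contributes (Δt_i/2)·[g(t_{i-1}) + g(t_i)].
Sum ≈ 1.916.

1.916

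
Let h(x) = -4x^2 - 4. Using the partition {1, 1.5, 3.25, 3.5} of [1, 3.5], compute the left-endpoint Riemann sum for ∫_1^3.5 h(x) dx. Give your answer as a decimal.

-38.3125

Subinterval widths: 0.5, 1.75, 0.25.
Left endpoints: 1, 1.5, 3.25.
h(1) = -8, h(1.5) = -13, h(3.25) = -46.25.
Sum = Σ Δx_i · h(x_i).
Sum = -38.3125.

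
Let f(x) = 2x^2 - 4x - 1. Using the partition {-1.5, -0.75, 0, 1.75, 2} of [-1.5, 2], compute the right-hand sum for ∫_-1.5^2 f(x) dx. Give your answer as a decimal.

-1.9375

Subinterval widths: 0.75, 0.75, 1.75, 0.25.
Right endpoints: -0.75, 0, 1.75, 2.
f(-0.75) = 3.125, f(0) = -1, f(1.75) = -1.875, f(2) = -1.
Sum = Σ Δx_i · f(x_i).
Sum = -1.9375.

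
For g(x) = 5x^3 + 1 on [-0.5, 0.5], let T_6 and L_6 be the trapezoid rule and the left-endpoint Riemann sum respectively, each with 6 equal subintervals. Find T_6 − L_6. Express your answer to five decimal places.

0.10417

T_6 = 1.
L_6 ≈ 0.8958333.
T_6 − L_6 ≈ 0.10417.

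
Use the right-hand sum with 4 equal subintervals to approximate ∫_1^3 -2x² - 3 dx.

-27.5

Δx = (3 − 1)/4 = 0.5.
Right endpoints: 1.5, 2, 2.5, 3.
f(1.5) = -7.5, f(2) = -11, f(2.5) = -15.5, f(3) = -21.
Sum = Δx · [f(1.5) + f(2) + f(2.5) + f(3)].
Sum = -27.5.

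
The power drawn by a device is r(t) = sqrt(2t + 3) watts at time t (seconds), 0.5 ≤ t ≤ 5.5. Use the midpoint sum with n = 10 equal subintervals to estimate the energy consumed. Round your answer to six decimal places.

Δt = (5.5 − 0.5)/10 = 0.5.
Midpoints: 0.75, 1.25, 1.75, 2.25, 2.75, 3.25, 3.75, 4.25, 4.75, 5.25.
r(0.75) ≈ 2.121320, r(1.25) ≈ 2.345208, r(1.75) ≈ 2.549510, r(2.25) ≈ 2.738613, r(2.75) ≈ 2.915476, r(3.25) ≈ 3.082207, r(3.75) ≈ 3.240370, r(4.25) ≈ 3.391165, r(4.75) ≈ 3.535534, r(5.25) ≈ 3.674235.
Sum = Δt · [r(0.75) + r(1.25) + r(1.75) + ...].
Sum ≈ 14.796819.

14.796819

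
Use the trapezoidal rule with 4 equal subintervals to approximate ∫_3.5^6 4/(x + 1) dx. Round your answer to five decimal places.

Δx = (6 − 3.5)/4 = 0.625.
f(3.5) = 8/9, f(4.125) = 32/41, f(4.75) = 16/23, f(5.375) = 32/51, f(6) = 4/7.
T_4 = (Δx/2)·[f(x_0) + 2f(x_1) + 2f(x_2) + 2f(x_3) + f(x_4)].
Sum ≈ 1.77109.

1.77109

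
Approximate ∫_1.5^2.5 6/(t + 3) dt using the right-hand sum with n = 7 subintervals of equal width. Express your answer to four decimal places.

1.1869

Δt = (2.5 − 1.5)/7 = 1/7.
Right endpoints: 23/14, 25/14, 27/14, 29/14, 31/14, 33/14, 2.5.
f(23/14) = 84/65, f(25/14) = 84/67, f(27/14) = 28/23, f(29/14) = 84/71, f(31/14) = 84/73, f(33/14) = 1.12, f(2.5) = 12/11.
Sum = Δt · [f(23/14) + f(25/14) + f(27/14) + ...].
Sum ≈ 1.1869.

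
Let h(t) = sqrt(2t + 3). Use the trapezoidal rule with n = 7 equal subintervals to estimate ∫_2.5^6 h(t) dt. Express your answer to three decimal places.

11.820

Δt = (6 − 2.5)/7 = 0.5.
h(2.5) ≈ 2.828, h(3) ≈ 3.000, h(3.5) ≈ 3.162, h(4) ≈ 3.317, h(4.5) ≈ 3.464, h(5) ≈ 3.606, h(5.5) ≈ 3.742, h(6) ≈ 3.873.
T_7 = (Δt/2)·[h(t_0) + 2h(t_1) + ... + 2h(t_{6}) + h(t_7)].
Sum ≈ 11.820.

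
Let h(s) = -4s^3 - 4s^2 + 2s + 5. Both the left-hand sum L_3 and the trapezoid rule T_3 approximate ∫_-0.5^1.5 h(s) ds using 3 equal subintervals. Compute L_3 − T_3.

L_3 ≈ 6.8518519.
T_3 ≈ 0.8518519.
L_3 − T_3 = 6.

6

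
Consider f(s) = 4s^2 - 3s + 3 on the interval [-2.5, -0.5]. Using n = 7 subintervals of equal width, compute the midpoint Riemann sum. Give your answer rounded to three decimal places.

Δs = (-0.5 − (-2.5))/7 = 2/7.
Midpoints: -33/14, -29/14, -25/14, -1.5, -17/14, -13/14, -9/14.
f(-33/14) = 3165/98, f(-29/14) = 2585/98, f(-25/14) = 2069/98, f(-1.5) = 16.5, f(-17/14) = 1229/98, f(-13/14) = 905/98, f(-9/14) = 645/98.
Sum = Δs · [f(-33/14) + f(-29/14) + f(-25/14) + ...].
Sum ≈ 35.612.

35.612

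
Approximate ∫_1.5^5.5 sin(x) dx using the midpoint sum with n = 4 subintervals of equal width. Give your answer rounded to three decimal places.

-0.665

Δx = (5.5 − 1.5)/4 = 1.
Midpoints: 2, 3, 4, 5.
f(2) ≈ 0.909, f(3) ≈ 0.141, f(4) ≈ -0.757, f(5) ≈ -0.959.
Sum = Δx · [f(2) + f(3) + f(4) + f(5)].
Sum ≈ -0.665.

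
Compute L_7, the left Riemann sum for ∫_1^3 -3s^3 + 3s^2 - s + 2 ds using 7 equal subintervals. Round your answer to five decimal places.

-26.40816

Δs = (3 − 1)/7 = 2/7.
Left endpoints: 1, 9/7, 11/7, 13/7, 15/7, 17/7, 19/7.
f(1) = 1, f(9/7) = -241/343, f(11/7) = -1305/343, f(13/7) = -2993/343, f(15/7) = -5449/343, f(17/7) = -8817/343, f(19/7) = -13241/343.
Sum = Δs · [f(1) + f(9/7) + f(11/7) + ...].
Sum ≈ -26.40816.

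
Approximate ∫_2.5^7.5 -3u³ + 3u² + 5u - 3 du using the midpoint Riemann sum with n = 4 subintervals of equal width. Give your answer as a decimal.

Δu = (7.5 − 2.5)/4 = 1.25.
Midpoints: 3.125, 4.375, 5.625, 6.875.
f(3.125) = -25411/512, f(4.375) = -89561/512, f(5.625) = -211911/512, f(6.875) = -410461/512.
Sum = Δu · [f(3.125) + f(4.375) + f(5.625) + f(6.875)].
Sum = -1800.15625.

-1800.15625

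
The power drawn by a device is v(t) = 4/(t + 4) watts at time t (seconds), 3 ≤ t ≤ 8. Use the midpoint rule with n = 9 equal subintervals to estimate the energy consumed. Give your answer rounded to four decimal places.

2.1553

Δt = (8 − 3)/9 = 5/9.
Midpoints: 59/18, 23/6, 79/18, 89/18, 5.5, 109/18, 119/18, 43/6, 139/18.
v(59/18) = 72/131, v(23/6) = 24/47, v(79/18) = 72/151, v(89/18) = 72/161, v(5.5) = 8/19, v(109/18) = 72/181, v(119/18) = 72/191, v(43/6) = 24/67, v(139/18) = 72/211.
Sum = Δt · [v(59/18) + v(23/6) + v(79/18) + ...].
Sum ≈ 2.1553.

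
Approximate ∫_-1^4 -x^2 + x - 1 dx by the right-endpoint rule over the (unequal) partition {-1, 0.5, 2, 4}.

-31.625

Subinterval widths: 1.5, 1.5, 2.
Right endpoints: 0.5, 2, 4.
f(0.5) = -0.75, f(2) = -3, f(4) = -13.
Sum = Σ Δx_i · f(x_i).
Sum = -31.625.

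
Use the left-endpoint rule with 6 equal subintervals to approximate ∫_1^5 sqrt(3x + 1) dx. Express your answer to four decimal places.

Δx = (5 − 1)/6 = 2/3.
Left endpoints: 1, 5/3, 7/3, 3, 11/3, 13/3.
f(1) ≈ 2.0000, f(5/3) ≈ 2.4495, f(7/3) ≈ 2.8284, f(3) ≈ 3.1623, f(11/3) ≈ 3.4641, f(13/3) ≈ 3.7417.
Sum = Δx · [f(1) + f(5/3) + f(7/3) + ...].
Sum ≈ 11.7640.

11.7640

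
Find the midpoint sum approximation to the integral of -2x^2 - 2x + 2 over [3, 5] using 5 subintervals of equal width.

-77.28

Δx = (5 − 3)/5 = 0.4.
Midpoints: 3.2, 3.6, 4, 4.4, 4.8.
f(3.2) = -24.88, f(3.6) = -31.12, f(4) = -38, f(4.4) = -45.52, f(4.8) = -53.68.
Sum = Δx · [f(3.2) + f(3.6) + f(4) + f(4.4) + f(4.8)].
Sum = -77.28.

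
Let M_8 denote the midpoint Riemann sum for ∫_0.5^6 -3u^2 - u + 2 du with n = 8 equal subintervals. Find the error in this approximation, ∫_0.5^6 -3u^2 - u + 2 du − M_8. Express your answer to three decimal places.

-0.650

Exact integral: ∫_0.5^6 f(u) du = -222.75.
M_8 ≈ -222.10010.
Error ≈ -222.75 − (-222.10010) ≈ -0.650.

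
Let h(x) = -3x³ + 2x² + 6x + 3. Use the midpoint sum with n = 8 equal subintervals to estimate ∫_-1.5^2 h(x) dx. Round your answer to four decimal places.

Δx = (2 − (-1.5))/8 = 0.4375.
Midpoints: -1.28125, -0.84375, -0.40625, 0.03125, 0.46875, 0.90625, 1.34375, 1.78125.
h(-1.28125) = 160747/32768, h(-0.84375) = 38121/32768, h(-0.40625) = 35839/32768, h(0.03125) = 104509/32768, h(0.46875) = 194739/32768, h(0.90625) = 257137/32768, h(1.34375) = 242311/32768, h(1.78125) = 100869/32768.
Sum = Δx · [h(-1.28125) + h(-0.84375) + h(-0.40625) + ...].
Sum ≈ 15.1442.

15.1442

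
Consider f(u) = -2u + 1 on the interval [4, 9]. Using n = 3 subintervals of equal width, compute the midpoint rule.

Δu = (9 − 4)/3 = 5/3.
Midpoints: 29/6, 6.5, 49/6.
f(29/6) = -26/3, f(6.5) = -12, f(49/6) = -46/3.
Sum = Δu · [f(29/6) + f(6.5) + f(49/6)].
Sum = -60.

-60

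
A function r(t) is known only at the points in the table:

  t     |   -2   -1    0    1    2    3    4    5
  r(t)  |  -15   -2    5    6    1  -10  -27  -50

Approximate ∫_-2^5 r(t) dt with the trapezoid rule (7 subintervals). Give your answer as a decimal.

Δt = 1.
T_7 = (1/2)·[(-15) + 2·(-2) + 2·5 + 2·6 + 2·1 + 2·(-10) + 2·(-27) + (-50)] = -59.5.

-59.5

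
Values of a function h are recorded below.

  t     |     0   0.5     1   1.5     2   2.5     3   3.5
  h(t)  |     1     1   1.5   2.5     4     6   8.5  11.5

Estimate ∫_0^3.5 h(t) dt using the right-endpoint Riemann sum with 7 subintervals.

17.5

Δt = 0.5.
Sum = 0.5·[1 + 1.5 + 2.5 + 4 + 6 + 8.5 + 11.5] = 17.5.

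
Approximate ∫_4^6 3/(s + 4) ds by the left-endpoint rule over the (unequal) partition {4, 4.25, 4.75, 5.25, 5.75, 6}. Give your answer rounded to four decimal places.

0.6861

Subinterval widths: 0.25, 0.5, 0.5, 0.5, 0.25.
Left endpoints: 4, 4.25, 4.75, 5.25, 5.75.
f(4) = 0.375, f(4.25) = 4/11, f(4.75) = 12/35, f(5.25) = 12/37, f(5.75) = 4/13.
Sum = Σ Δs_i · f(s_i).
Sum ≈ 0.6861.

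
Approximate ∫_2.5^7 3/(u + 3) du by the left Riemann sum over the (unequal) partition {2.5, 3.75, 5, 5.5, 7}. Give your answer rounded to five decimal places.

Subinterval widths: 1.25, 1.25, 0.5, 1.5.
Left endpoints: 2.5, 3.75, 5, 5.5.
f(2.5) = 6/11, f(3.75) = 4/9, f(5) = 0.375, f(5.5) = 6/17.
Sum = Σ Δu_i · f(u_i).
Sum ≈ 1.95429.

1.95429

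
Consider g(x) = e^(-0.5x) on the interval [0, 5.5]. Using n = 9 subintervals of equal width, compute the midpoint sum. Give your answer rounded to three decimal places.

1.865

Δx = (5.5 − 0)/9 = 11/18.
Midpoints: 11/36, 11/12, 55/36, 77/36, 2.75, 121/36, 143/36, 55/12, 187/36.
g(11/36) ≈ 0.858, g(11/12) ≈ 0.632, g(55/36) ≈ 0.466, g(77/36) ≈ 0.343, g(2.75) ≈ 0.253, g(121/36) ≈ 0.186, g(143/36) ≈ 0.137, g(55/12) ≈ 0.101, g(187/36) ≈ 0.074.
Sum = Δx · [g(11/36) + g(11/12) + g(55/36) + ...].
Sum ≈ 1.865.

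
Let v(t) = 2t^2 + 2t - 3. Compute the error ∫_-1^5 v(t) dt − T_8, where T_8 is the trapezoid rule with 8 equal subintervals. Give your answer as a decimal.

Exact integral: ∫_-1^5 v(t) dt = 90.
T_8 = 91.125.
Error = 90 − 91.125 = -1.125.

-1.125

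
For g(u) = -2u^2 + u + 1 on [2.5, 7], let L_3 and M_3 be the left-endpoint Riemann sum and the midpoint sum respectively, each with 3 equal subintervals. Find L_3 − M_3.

55.6875

L_3 = -135.
M_3 = -190.6875.
L_3 − M_3 = 55.6875.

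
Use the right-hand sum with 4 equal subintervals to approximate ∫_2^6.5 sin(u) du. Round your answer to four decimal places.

-1.6331

Δu = (6.5 − 2)/4 = 1.125.
Right endpoints: 3.125, 4.25, 5.375, 6.5.
f(3.125) ≈ 0.0166, f(4.25) ≈ -0.8950, f(5.375) ≈ -0.7884, f(6.5) ≈ 0.2151.
Sum = Δu · [f(3.125) + f(4.25) + f(5.375) + f(6.5)].
Sum ≈ -1.6331.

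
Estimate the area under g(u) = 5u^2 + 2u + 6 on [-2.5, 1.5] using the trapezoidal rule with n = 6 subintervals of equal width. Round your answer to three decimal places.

Δu = (1.5 − (-2.5))/6 = 2/3.
g(-2.5) = 32.25, g(-11/6) = 689/36, g(-7/6) = 377/36, g(-0.5) = 6.25, g(1/6) = 233/36, g(5/6) = 401/36, g(1.5) = 20.25.
T_6 = (Δu/2)·[g(u_0) + 2g(u_1) + ... + 2g(u_{5}) + g(u_6)].
Sum ≈ 53.148.

53.148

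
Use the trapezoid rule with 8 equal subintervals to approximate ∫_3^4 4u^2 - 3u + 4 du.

Δu = (4 − 3)/8 = 0.125.
f(3) = 31, f(3.125) = 33.6875, f(3.25) = 36.5, f(3.375) = 39.4375, f(3.5) = 42.5, f(3.625) = 45.6875, f(3.75) = 49, f(3.875) = 52.4375, f(4) = 56.
T_8 = (Δu/2)·[f(u_0) + 2f(u_1) + ... + 2f(u_{7}) + f(u_8)].
Sum = 42.84375.

42.84375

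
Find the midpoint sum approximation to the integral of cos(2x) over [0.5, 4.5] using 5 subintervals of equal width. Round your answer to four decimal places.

-0.2394

Δx = (4.5 − 0.5)/5 = 0.8.
Midpoints: 0.9, 1.7, 2.5, 3.3, 4.1.
f(0.9) ≈ -0.2272, f(1.7) ≈ -0.9668, f(2.5) ≈ 0.2837, f(3.3) ≈ 0.9502, f(4.1) ≈ -0.3392.
Sum = Δx · [f(0.9) + f(1.7) + f(2.5) + f(3.3) + f(4.1)].
Sum ≈ -0.2394.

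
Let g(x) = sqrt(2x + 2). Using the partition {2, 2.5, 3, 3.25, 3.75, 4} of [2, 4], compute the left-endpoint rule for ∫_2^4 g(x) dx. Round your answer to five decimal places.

5.48302

Subinterval widths: 0.5, 0.5, 0.25, 0.5, 0.25.
Left endpoints: 2, 2.5, 3, 3.25, 3.75.
g(2) ≈ 2.44949, g(2.5) ≈ 2.64575, g(3) ≈ 2.82843, g(3.25) ≈ 2.91548, g(3.75) ≈ 3.08221.
Sum = Σ Δx_i · g(x_i).
Sum ≈ 5.48302.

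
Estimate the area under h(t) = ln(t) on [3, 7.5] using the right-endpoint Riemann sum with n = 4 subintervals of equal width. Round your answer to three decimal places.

7.810

Δt = (7.5 − 3)/4 = 1.125.
Right endpoints: 4.125, 5.25, 6.375, 7.5.
h(4.125) ≈ 1.417, h(5.25) ≈ 1.658, h(6.375) ≈ 1.852, h(7.5) ≈ 2.015.
Sum = Δt · [h(4.125) + h(5.25) + h(6.375) + h(7.5)].
Sum ≈ 7.810.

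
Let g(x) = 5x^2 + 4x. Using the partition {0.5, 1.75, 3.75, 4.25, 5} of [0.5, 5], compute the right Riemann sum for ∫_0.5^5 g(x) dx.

360.921875

Subinterval widths: 1.25, 2, 0.5, 0.75.
Right endpoints: 1.75, 3.75, 4.25, 5.
g(1.75) = 22.3125, g(3.75) = 85.3125, g(4.25) = 107.3125, g(5) = 145.
Sum = Σ Δx_i · g(x_i).
Sum = 360.921875.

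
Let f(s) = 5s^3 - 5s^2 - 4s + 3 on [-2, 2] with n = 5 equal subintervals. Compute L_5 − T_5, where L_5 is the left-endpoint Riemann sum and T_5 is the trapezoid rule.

-25.6

L_5 = -42.4.
T_5 = -16.8.
L_5 − T_5 = -25.6.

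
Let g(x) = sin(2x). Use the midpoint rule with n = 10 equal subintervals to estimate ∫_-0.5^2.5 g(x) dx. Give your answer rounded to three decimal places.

0.130

Δx = (2.5 − (-0.5))/10 = 0.3.
Midpoints: -0.35, -0.05, 0.25, 0.55, 0.85, 1.15, 1.45, 1.75, 2.05, 2.35.
g(-0.35) ≈ -0.644, g(-0.05) ≈ -0.100, g(0.25) ≈ 0.479, g(0.55) ≈ 0.891, g(0.85) ≈ 0.992, g(1.15) ≈ 0.746, g(1.45) ≈ 0.239, g(1.75) ≈ -0.351, g(2.05) ≈ -0.818, g(2.35) ≈ -1.000.
Sum = Δx · [g(-0.35) + g(-0.05) + g(0.25) + ...].
Sum ≈ 0.130.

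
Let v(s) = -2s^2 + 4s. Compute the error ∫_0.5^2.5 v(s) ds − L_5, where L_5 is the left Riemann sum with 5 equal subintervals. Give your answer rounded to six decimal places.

Exact integral: ∫_0.5^2.5 v(s) ds ≈ 1.66666667.
L_5 = 2.36.
Error ≈ 1.66666667 − 2.36 ≈ -0.693333.

-0.693333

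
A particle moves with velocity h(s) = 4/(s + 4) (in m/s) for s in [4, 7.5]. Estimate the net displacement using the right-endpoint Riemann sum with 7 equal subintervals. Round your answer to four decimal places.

1.4143

Δs = (7.5 − 4)/7 = 0.5.
Right endpoints: 4.5, 5, 5.5, 6, 6.5, 7, 7.5.
h(4.5) = 8/17, h(5) = 4/9, h(5.5) = 8/19, h(6) = 0.4, h(6.5) = 8/21, h(7) = 4/11, h(7.5) = 8/23.
Sum = Δs · [h(4.5) + h(5) + h(5.5) + ...].
Sum ≈ 1.4143.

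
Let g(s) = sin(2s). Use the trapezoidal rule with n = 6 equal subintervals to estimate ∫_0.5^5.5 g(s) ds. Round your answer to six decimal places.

Δs = (5.5 − 0.5)/6 = 5/6.
g(0.5) ≈ 0.841471, g(4/3) ≈ 0.457273, g(13/6) ≈ -0.929015, g(3) ≈ -0.279415, g(23/6) ≈ 0.982508, g(14/3) ≈ 0.091317, g(5.5) ≈ -0.999990.
T_6 = (Δs/2)·[g(s_0) + 2g(s_1) + ... + 2g(s_{5}) + g(s_6)].
Sum ≈ 0.202840.

0.202840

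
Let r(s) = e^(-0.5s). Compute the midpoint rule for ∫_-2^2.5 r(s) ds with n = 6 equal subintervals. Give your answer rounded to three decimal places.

Δs = (2.5 − (-2))/6 = 0.75.
Midpoints: -1.625, -0.875, -0.125, 0.625, 1.375, 2.125.
r(-1.625) ≈ 2.254, r(-0.875) ≈ 1.549, r(-0.125) ≈ 1.064, r(0.625) ≈ 0.732, r(1.375) ≈ 0.503, r(2.125) ≈ 0.346.
Sum = Δs · [r(-1.625) + r(-0.875) + r(-0.125) + ...].
Sum ≈ 4.835.

4.835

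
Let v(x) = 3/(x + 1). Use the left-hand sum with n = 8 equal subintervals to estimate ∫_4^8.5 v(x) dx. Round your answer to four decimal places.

2.0078

Δx = (8.5 − 4)/8 = 0.5625.
Left endpoints: 4, 4.5625, 5.125, 5.6875, 6.25, 6.8125, 7.375, 7.9375.
v(4) = 0.6, v(4.5625) = 48/89, v(5.125) = 24/49, v(5.6875) = 48/107, v(6.25) = 12/29, v(6.8125) = 0.384, v(7.375) = 24/67, v(7.9375) = 48/143.
Sum = Δx · [v(4) + v(4.5625) + v(5.125) + ...].
Sum ≈ 2.0078.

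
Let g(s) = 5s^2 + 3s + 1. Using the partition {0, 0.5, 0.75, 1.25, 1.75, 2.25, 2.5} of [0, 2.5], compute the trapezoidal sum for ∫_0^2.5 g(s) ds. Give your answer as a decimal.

38.359375

Subinterval widths: 0.5, 0.25, 0.5, 0.5, 0.5, 0.25.
g(0) = 1, g(0.5) = 3.75, g(0.75) = 6.0625, g(1.25) = 12.5625, g(1.75) = 21.5625, g(2.25) = 33.0625, g(2.5) = 39.75.
On each subinterval the trapezoid contributes (Δs_i/2)·[g(s_{i-1}) + g(s_i)].
Sum = 38.359375.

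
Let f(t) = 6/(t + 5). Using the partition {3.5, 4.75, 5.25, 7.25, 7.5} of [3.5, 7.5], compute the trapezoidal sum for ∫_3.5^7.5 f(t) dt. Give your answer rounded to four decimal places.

Subinterval widths: 1.25, 0.5, 2, 0.25.
f(3.5) = 12/17, f(4.75) = 8/13, f(5.25) = 24/41, f(7.25) = 24/49, f(7.5) = 0.48.
On each subinterval the trapezoid contributes (Δt_i/2)·[f(t_{i-1}) + f(t_i)].
Sum ≈ 2.3224.

2.3224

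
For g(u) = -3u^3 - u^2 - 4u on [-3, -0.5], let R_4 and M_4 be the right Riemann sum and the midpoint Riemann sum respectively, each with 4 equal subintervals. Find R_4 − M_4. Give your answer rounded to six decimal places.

-21.984863

R_4 ≈ 46.05957031.
M_4 ≈ 68.04443359.
R_4 − M_4 ≈ -21.984863.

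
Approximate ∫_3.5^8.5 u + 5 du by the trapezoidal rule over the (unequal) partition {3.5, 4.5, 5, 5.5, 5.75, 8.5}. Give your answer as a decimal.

Subinterval widths: 1, 0.5, 0.5, 0.25, 2.75.
f(3.5) = 8.5, f(4.5) = 9.5, f(5) = 10, f(5.5) = 10.5, f(5.75) = 10.75, f(8.5) = 13.5.
On each subinterval the trapezoid contributes (Δu_i/2)·[f(u_{i-1}) + f(u_i)].
Sum = 55.

55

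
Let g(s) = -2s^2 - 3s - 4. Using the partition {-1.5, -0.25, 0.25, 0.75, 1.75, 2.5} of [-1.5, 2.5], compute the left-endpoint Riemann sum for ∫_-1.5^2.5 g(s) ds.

Subinterval widths: 1.25, 0.5, 0.5, 1, 0.75.
Left endpoints: -1.5, -0.25, 0.25, 0.75, 1.75.
g(-1.5) = -4, g(-0.25) = -3.375, g(0.25) = -4.875, g(0.75) = -7.375, g(1.75) = -15.375.
Sum = Σ Δs_i · g(s_i).
Sum = -28.03125.

-28.03125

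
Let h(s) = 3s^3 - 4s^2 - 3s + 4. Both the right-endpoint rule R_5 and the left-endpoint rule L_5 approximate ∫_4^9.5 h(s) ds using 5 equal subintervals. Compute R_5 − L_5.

R_5 = 5969.1775.
L_5 = 3695.89.
R_5 − L_5 = 2273.2875.

2273.2875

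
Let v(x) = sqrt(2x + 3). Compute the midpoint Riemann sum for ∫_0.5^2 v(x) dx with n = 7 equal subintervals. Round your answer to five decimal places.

3.50699

Δx = (2 − 0.5)/7 = 3/14.
Midpoints: 17/28, 23/28, 29/28, 1.25, 41/28, 47/28, 53/28.
v(17/28) ≈ 2.05287, v(23/28) ≈ 2.15473, v(29/28) ≈ 2.25198, v(1.25) ≈ 2.34521, v(41/28) ≈ 2.43487, v(47/28) ≈ 2.52134, v(53/28) ≈ 2.60494.
Sum = Δx · [v(17/28) + v(23/28) + v(29/28) + ...].
Sum ≈ 3.50699.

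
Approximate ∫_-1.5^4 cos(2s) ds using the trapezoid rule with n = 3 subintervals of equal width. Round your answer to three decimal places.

-0.278

Δs = (4 − (-1.5))/3 = 11/6.
f(-1.5) ≈ -0.990, f(1/3) ≈ 0.786, f(13/6) ≈ -0.370, f(4) ≈ -0.146.
T_3 = (Δs/2)·[f(s_0) + 2f(s_1) + 2f(s_2) + f(s_3)].
Sum ≈ -0.278.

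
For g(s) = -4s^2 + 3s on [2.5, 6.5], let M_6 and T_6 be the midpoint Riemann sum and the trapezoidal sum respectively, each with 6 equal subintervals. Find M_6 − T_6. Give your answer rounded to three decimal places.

1.778

M_6 ≈ -290.74074.
T_6 ≈ -292.51852.
M_6 − T_6 ≈ 1.778.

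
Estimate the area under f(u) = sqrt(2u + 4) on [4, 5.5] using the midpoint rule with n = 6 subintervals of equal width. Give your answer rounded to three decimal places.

Δu = (5.5 − 4)/6 = 0.25.
Midpoints: 4.125, 4.375, 4.625, 4.875, 5.125, 5.375.
f(4.125) ≈ 3.500, f(4.375) ≈ 3.571, f(4.625) ≈ 3.640, f(4.875) ≈ 3.708, f(5.125) ≈ 3.775, f(5.375) ≈ 3.841.
Sum = Δu · [f(4.125) + f(4.375) + f(4.625) + ...].
Sum ≈ 5.509.

5.509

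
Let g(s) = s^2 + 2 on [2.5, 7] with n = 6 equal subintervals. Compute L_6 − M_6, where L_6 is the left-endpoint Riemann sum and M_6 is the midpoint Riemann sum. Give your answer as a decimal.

-15.3984375

L_6 = 102.515625.
M_6 = 117.9140625.
L_6 − M_6 = -15.3984375.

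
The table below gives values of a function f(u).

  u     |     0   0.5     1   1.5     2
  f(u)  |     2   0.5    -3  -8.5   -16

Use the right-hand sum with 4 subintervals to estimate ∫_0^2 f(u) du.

-13.5

Δu = 0.5.
Sum = 0.5·[0.5 + (-3) + (-8.5) + (-16)] = -13.5.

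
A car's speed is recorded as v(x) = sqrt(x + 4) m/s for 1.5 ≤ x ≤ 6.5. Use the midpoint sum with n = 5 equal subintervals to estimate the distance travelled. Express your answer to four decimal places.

Δx = (6.5 − 1.5)/5 = 1.
Midpoints: 2, 3, 4, 5, 6.
v(2) ≈ 2.4495, v(3) ≈ 2.6458, v(4) ≈ 2.8284, v(5) ≈ 3.0000, v(6) ≈ 3.1623.
Sum = Δx · [v(2) + v(3) + v(4) + v(5) + v(6)].
Sum ≈ 14.0859.

14.0859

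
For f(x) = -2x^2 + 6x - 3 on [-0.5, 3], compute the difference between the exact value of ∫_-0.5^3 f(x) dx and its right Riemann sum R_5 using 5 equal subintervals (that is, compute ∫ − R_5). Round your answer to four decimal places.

Exact integral: ∫_-0.5^3 f(x) dx ≈ -2.333333.
R_5 = -1.68.
Error ≈ -2.333333 − (-1.68) ≈ -0.6533.

-0.6533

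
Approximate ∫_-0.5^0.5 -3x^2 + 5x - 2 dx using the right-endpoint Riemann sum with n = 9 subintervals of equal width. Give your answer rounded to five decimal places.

Δx = (0.5 − (-0.5))/9 = 1/9.
Right endpoints: -7/18, -5/18, -1/6, -1/18, 1/18, 1/6, 5/18, 7/18, 0.5.
f(-7/18) = -475/108, f(-5/18) = -391/108, f(-1/6) = -35/12, f(-1/18) = -247/108, f(1/18) = -187/108, f(1/6) = -1.25, f(5/18) = -91/108, f(7/18) = -55/108, f(0.5) = -0.25.
Sum = Δx · [f(-7/18) + f(-5/18) + f(-1/6) + ...].
Sum ≈ -1.97840.

-1.97840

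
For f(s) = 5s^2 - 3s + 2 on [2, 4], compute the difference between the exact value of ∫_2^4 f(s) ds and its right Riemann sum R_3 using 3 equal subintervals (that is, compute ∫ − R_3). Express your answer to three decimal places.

-18.741

Exact integral: ∫_2^4 f(s) ds ≈ 79.33333.
R_3 ≈ 98.07407.
Error ≈ 79.33333 − 98.07407 ≈ -18.741.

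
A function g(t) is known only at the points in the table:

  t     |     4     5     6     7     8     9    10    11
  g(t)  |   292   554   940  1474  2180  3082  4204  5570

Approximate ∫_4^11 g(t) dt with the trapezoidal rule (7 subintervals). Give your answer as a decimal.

Δt = 1.
T_7 = (1/2)·[292 + 2·554 + 2·940 + 2·1474 + 2·2180 + 2·3082 + 2·4204 + 5570] = 15365.

15365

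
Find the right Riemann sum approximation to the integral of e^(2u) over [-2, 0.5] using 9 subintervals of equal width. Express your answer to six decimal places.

Δu = (0.5 − (-2))/9 = 5/18.
Right endpoints: -31/18, -13/9, -7/6, -8/9, -11/18, -1/3, -1/18, 2/9, 0.5.
f(-31/18) ≈ 0.031922, f(-13/9) ≈ 0.055638, f(-7/6) ≈ 0.096972, f(-8/9) ≈ 0.169013, f(-11/18) ≈ 0.294575, f(-1/3) ≈ 0.513417, f(-1/18) ≈ 0.894839, f(2/9) ≈ 1.559623, f(0.5) ≈ 2.718282.
Sum = Δu · [f(-31/18) + f(-13/9) + f(-7/6) + ...].
Sum ≈ 1.759523.

1.759523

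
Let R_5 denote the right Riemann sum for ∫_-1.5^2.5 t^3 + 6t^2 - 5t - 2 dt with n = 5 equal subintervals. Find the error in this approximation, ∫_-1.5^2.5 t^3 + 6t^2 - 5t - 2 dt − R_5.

-12.4

Exact integral: ∫_-1.5^2.5 f(t) dt = 28.5.
R_5 = 40.9.
Error = 28.5 − 40.9 = -12.4.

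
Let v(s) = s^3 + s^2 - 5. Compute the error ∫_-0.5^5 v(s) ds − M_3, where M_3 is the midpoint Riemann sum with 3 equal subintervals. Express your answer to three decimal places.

Exact integral: ∫_-0.5^5 v(s) ds ≈ 170.44271.
M_3 ≈ 158.50376.
Error ≈ 170.44271 − 158.50376 ≈ 11.939.

11.939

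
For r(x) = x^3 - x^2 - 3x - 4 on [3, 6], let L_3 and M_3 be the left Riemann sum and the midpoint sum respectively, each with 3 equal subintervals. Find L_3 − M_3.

L_3 = 118.
M_3 = 185.125.
L_3 − M_3 = -67.125.

-67.125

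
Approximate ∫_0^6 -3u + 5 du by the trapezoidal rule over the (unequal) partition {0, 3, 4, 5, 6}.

-24

Subinterval widths: 3, 1, 1, 1.
f(0) = 5, f(3) = -4, f(4) = -7, f(5) = -10, f(6) = -13.
On each subinterval the trapezoid contributes (Δu_i/2)·[f(u_{i-1}) + f(u_i)].
Sum = -24.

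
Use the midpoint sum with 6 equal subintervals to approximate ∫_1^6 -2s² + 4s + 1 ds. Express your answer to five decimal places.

-67.75463

Δs = (6 − 1)/6 = 5/6.
Midpoints: 17/12, 2.25, 37/12, 47/12, 4.75, 67/12.
f(17/12) = 191/72, f(2.25) = -0.125, f(37/12) = -409/72, f(47/12) = -1009/72, f(4.75) = -25.125, f(67/12) = -2809/72.
Sum = Δs · [f(17/12) + f(2.25) + f(37/12) + ...].
Sum ≈ -67.75463.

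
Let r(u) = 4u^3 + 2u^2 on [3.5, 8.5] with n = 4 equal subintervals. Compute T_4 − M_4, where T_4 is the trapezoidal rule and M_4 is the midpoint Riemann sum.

T_4 = 5547.1875.
M_4 = 5402.65625.
T_4 − M_4 = 144.53125.

144.53125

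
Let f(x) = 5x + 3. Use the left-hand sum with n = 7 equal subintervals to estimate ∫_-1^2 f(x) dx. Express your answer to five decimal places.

Δx = (2 − (-1))/7 = 3/7.
Left endpoints: -1, -4/7, -1/7, 2/7, 5/7, 8/7, 11/7.
f(-1) = -2, f(-4/7) = 1/7, f(-1/7) = 16/7, f(2/7) = 31/7, f(5/7) = 46/7, f(8/7) = 61/7, f(11/7) = 76/7.
Sum = Δx · [f(-1) + f(-4/7) + f(-1/7) + ...].
Sum ≈ 13.28571.

13.28571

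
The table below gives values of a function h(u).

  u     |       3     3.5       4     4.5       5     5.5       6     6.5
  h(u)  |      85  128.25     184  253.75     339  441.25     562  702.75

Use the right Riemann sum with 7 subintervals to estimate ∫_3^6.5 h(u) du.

1305.5

Δu = 0.5.
Sum = 0.5·[128.25 + 184 + 253.75 + 339 + 441.25 + 562 + 702.75] = 1305.5.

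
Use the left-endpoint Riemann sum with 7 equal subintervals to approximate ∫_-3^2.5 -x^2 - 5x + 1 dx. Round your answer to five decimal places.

7.32398

Δx = (2.5 − (-3))/7 = 11/14.
Left endpoints: -3, -31/14, -10/7, -9/14, 1/7, 13/14, 12/7.
f(-3) = 7, f(-31/14) = 1405/196, f(-10/7) = 299/49, f(-9/14) = 745/196, f(1/7) = 13/49, f(13/14) = -883/196, f(12/7) = -515/49.
Sum = Δx · [f(-3) + f(-31/14) + f(-10/7) + ...].
Sum ≈ 7.32398.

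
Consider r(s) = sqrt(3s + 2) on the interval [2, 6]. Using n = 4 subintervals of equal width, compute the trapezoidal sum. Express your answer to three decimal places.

14.832

Δs = (6 − 2)/4 = 1.
r(2) ≈ 2.828, r(3) ≈ 3.317, r(4) ≈ 3.742, r(5) ≈ 4.123, r(6) ≈ 4.472.
T_4 = (Δs/2)·[r(s_0) + 2r(s_1) + 2r(s_2) + 2r(s_3) + r(s_4)].
Sum ≈ 14.832.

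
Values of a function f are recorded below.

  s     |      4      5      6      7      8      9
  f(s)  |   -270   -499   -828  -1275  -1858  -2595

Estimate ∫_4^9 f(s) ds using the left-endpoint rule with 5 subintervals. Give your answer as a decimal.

-4730

Δs = 1.
Sum = 1·[(-270) + (-499) + (-828) + (-1275) + (-1858)] = -4730.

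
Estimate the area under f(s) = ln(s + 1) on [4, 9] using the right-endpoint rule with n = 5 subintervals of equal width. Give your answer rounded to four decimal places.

10.3169

Δs = (9 − 4)/5 = 1.
Right endpoints: 5, 6, 7, 8, 9.
f(5) ≈ 1.7918, f(6) ≈ 1.9459, f(7) ≈ 2.0794, f(8) ≈ 2.1972, f(9) ≈ 2.3026.
Sum = Δs · [f(5) + f(6) + f(7) + f(8) + f(9)].
Sum ≈ 10.3169.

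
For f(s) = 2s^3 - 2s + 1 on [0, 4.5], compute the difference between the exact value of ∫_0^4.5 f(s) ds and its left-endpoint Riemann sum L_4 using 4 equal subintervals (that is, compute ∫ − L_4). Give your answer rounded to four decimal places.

84.6387

Exact integral: ∫_0^4.5 f(s) ds = 189.28125.
L_4 ≈ 104.642578.
Error ≈ 189.28125 − 104.642578 ≈ 84.6387.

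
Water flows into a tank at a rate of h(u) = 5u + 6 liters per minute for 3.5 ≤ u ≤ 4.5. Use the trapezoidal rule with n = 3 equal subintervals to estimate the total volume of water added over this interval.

26

Δu = (4.5 − 3.5)/3 = 1/3.
h(3.5) = 23.5, h(23/6) = 151/6, h(25/6) = 161/6, h(4.5) = 28.5.
T_3 = (Δu/2)·[h(u_0) + 2h(u_1) + 2h(u_2) + h(u_3)].
Sum = 26.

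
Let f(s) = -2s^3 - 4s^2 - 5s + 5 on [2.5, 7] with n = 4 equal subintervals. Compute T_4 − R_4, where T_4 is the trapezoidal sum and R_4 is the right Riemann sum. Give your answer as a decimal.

477.140625

T_4 ≈ -1732.693359.
R_4 ≈ -2209.833984.
T_4 − R_4 = 477.140625.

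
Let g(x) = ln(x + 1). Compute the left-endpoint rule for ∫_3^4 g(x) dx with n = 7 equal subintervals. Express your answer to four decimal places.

Δx = (4 − 3)/7 = 1/7.
Left endpoints: 3, 22/7, 23/7, 24/7, 25/7, 26/7, 27/7.
g(3) ≈ 1.3863, g(22/7) ≈ 1.4214, g(23/7) ≈ 1.4553, g(24/7) ≈ 1.4881, g(25/7) ≈ 1.5198, g(26/7) ≈ 1.5506, g(27/7) ≈ 1.5805.
Sum = Δx · [g(3) + g(22/7) + g(23/7) + ...].
Sum ≈ 1.4860.

1.4860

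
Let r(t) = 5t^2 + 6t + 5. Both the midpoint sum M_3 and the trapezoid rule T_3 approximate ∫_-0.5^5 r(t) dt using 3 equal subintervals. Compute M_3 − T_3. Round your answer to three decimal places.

M_3 ≈ 302.58912.
T_3 ≈ 325.69676.
M_3 − T_3 ≈ -23.108.

-23.108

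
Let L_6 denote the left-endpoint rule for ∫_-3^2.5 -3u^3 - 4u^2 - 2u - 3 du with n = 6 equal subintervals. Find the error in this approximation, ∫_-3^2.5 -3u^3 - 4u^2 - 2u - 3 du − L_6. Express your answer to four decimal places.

Exact integral: ∫_-3^2.5 f(u) du ≈ -39.130208.
L_6 ≈ 18.131221.
Error ≈ -39.130208 − 18.131221 ≈ -57.2614.

-57.2614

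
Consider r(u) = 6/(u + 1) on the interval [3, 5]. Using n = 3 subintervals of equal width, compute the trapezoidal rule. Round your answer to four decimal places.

Δu = (5 − 3)/3 = 2/3.
r(3) = 1.5, r(11/3) = 9/7, r(13/3) = 1.125, r(5) = 1.
T_3 = (Δu/2)·[r(u_0) + 2r(u_1) + 2r(u_2) + r(u_3)].
Sum ≈ 2.4405.

2.4405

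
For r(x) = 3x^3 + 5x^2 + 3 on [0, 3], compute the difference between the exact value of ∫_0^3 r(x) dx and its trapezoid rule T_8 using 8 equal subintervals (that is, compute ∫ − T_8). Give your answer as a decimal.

-1.30078125

Exact integral: ∫_0^3 r(x) dx = 114.75.
T_8 = 116.05078125.
Error = 114.75 − 116.05078125 = -1.30078125.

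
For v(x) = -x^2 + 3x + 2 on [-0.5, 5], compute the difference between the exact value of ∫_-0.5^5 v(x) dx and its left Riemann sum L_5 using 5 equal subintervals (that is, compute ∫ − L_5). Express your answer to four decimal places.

-3.4283

Exact integral: ∫_-0.5^5 v(x) dx ≈ 6.416667.
L_5 = 9.845.
Error ≈ 6.416667 − 9.845 ≈ -3.4283.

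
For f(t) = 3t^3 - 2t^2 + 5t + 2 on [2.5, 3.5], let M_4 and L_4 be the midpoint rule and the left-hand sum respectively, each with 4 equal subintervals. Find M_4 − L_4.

8.953125

M_4 = 81.953125.
L_4 = 73.
M_4 − L_4 = 8.953125.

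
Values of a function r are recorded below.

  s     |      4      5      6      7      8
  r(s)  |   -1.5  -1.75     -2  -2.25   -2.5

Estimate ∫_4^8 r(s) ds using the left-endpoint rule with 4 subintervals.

Δs = 1.
Sum = 1·[(-1.5) + (-1.75) + (-2) + (-2.25)] = -7.5.

-7.5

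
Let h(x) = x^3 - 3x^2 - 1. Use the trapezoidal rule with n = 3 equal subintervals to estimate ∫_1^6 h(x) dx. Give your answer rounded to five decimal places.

Δx = (6 − 1)/3 = 5/3.
h(1) = -3, h(8/3) = -91/27, h(13/3) = 649/27, h(6) = 107.
T_3 = (Δx/2)·[h(x_0) + 2h(x_1) + 2h(x_2) + h(x_3)].
Sum ≈ 121.11111.

121.11111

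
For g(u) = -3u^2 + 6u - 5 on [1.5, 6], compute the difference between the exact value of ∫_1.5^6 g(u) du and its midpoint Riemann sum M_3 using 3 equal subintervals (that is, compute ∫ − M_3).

-2.53125

Exact integral: ∫_1.5^6 g(u) du = -133.875.
M_3 = -131.34375.
Error = -133.875 − (-131.34375) = -2.53125.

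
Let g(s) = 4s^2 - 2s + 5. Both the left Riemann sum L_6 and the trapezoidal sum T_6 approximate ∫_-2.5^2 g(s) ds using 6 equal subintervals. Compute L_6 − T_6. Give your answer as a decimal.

L_6 = 64.6875.
T_6 = 57.9375.
L_6 − T_6 = 6.75.

6.75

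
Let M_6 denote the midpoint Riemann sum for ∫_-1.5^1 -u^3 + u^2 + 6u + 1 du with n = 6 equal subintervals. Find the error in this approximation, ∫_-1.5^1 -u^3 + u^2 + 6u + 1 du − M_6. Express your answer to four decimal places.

Exact integral: ∫_-1.5^1 f(u) du ≈ 1.223958.
M_6 ≈ 1.160663.
Error ≈ 1.223958 − 1.160663 ≈ 0.0633.

0.0633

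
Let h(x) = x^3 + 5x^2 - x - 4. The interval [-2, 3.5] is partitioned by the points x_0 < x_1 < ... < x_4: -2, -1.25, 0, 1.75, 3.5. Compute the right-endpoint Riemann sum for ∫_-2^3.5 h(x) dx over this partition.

192.5390625

Subinterval widths: 0.75, 1.25, 1.75, 1.75.
Right endpoints: -1.25, 0, 1.75, 3.5.
h(-1.25) = 3.109375, h(0) = -4, h(1.75) = 14.921875, h(3.5) = 96.625.
Sum = Σ Δx_i · h(x_i).
Sum = 192.5390625.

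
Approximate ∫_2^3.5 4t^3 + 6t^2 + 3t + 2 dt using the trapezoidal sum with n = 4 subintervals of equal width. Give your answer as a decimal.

Δt = (3.5 − 2)/4 = 0.375.
f(2) = 64, f(2.375) = 96.5546875, f(2.75) = 138.8125, f(3.125) = 192.0390625, f(3.5) = 257.5.
T_4 = (Δt/2)·[f(t_0) + 2f(t_1) + 2f(t_2) + 2f(t_3) + f(t_4)].
Sum = 220.55859375.

220.55859375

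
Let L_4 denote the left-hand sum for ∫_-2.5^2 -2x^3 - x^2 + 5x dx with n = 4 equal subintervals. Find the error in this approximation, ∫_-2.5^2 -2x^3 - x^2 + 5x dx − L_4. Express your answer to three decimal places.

-13.131

Exact integral: ∫_-2.5^2 f(x) dx = -1.96875.
L_4 ≈ 11.16211.
Error ≈ -1.96875 − 11.16211 ≈ -13.131.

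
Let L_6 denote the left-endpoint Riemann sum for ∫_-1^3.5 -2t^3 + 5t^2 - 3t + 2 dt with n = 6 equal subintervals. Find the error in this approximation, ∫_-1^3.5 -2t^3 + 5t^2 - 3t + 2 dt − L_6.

-15.8203125

Exact integral: ∫_-1^3.5 f(t) dt = -9.28125.
L_6 = 6.5390625.
Error = -9.28125 − 6.5390625 = -15.8203125.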